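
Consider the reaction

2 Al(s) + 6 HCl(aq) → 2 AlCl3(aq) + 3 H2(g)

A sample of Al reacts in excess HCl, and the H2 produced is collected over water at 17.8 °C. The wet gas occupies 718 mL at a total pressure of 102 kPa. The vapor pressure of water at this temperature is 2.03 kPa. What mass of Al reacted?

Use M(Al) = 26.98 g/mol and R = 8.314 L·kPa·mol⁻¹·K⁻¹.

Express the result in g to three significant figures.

0.534 g

P(H2) = 102 − 2.03 = 99.97 kPa
n(H2) = PV/RT = (99.97 × 0.7180) / (8.314 × 290.95) = 0.02967 mol
n(Al) = (2/3) × 0.02967 = 0.01978 mol
m(Al) = 0.01978 × 26.98 = 0.5337 g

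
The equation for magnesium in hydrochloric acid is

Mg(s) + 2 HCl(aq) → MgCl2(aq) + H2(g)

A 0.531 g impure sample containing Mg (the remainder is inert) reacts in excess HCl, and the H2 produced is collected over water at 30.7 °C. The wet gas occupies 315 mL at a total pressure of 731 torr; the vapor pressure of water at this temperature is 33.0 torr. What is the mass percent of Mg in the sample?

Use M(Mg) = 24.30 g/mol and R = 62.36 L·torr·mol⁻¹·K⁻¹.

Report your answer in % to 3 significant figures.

53.1 %

P(H2) = 731 − 33.0 = 698.0 torr
n(H2) = PV/RT = (698.0 × 0.3150) / (62.36 × 303.85) = 0.01160 mol
n(Mg) = (1/1) × 0.01160 = 0.01160 mol
m(Mg) = 0.01160 × 24.30 = 0.2819 g
%Mg = 0.2819 / 0.531 × 100 = 53.09%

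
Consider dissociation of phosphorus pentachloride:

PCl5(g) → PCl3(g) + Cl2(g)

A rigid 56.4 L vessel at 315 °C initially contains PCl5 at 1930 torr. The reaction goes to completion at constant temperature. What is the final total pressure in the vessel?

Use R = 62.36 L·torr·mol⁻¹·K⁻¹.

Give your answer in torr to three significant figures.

Since T and V are fixed, P_final/P_initial = n_final/n_initial = 2/1.
P_final = (2/1) × 1930 = 3860 torr

3860 torr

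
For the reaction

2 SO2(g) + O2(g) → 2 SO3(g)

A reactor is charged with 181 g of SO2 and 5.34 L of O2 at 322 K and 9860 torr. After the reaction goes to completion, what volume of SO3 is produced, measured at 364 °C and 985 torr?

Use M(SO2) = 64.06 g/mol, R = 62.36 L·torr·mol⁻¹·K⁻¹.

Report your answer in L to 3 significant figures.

114 L

n(SO2) = 181 / 64.06 = 2.825 mol
n(O2) = PV/RT = (9860 × 5.34) / (62.36 × 322) = 2.622 mol
For 2.825 mol SO2, stoichiometry requires (1/2) × 2.825 = 1.413 mol O2; 2.622 mol is available, so SO2 is limiting.
n(SO3) = (2/2) × 2.825 = 2.825 mol
V(SO3) = nRT/P = 2.825 × 62.36 × 637.15 / 985 = 114.0 L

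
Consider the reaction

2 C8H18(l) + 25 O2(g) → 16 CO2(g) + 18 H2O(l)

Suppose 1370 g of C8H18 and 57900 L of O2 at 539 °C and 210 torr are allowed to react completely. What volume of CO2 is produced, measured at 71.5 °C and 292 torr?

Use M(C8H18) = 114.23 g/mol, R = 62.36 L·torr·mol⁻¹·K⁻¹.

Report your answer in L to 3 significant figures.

7060 L

n(C8H18) = 1370 / 114.23 = 11.99 mol
n(O2) = PV/RT = (210 × 57900) / (62.36 × 812.15) = 240.1 mol
For 11.99 mol C8H18, stoichiometry requires (25/2) × 11.99 = 149.9 mol O2; 240.1 mol is available, so C8H18 is limiting.
n(CO2) = (16/2) × 11.99 = 95.92 mol
V(CO2) = nRT/P = 95.92 × 62.36 × 344.65 / 292 = 7060 L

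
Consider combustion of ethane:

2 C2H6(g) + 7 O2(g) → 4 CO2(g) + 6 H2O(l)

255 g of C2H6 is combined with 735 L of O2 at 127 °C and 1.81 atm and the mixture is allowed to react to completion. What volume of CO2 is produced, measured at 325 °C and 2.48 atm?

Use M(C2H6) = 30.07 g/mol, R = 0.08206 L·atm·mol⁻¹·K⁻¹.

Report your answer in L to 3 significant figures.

336 L

n(C2H6) = 255 / 30.07 = 8.480 mol
n(O2) = PV/RT = (1.81 × 735) / (0.08206 × 400.15) = 40.51 mol
For 8.480 mol C2H6, stoichiometry requires (7/2) × 8.480 = 29.68 mol O2; 40.51 mol is available, so C2H6 is limiting.
n(CO2) = (4/2) × 8.480 = 16.96 mol
V(CO2) = nRT/P = 16.96 × 0.08206 × 598.15 / 2.48 = 335.7 L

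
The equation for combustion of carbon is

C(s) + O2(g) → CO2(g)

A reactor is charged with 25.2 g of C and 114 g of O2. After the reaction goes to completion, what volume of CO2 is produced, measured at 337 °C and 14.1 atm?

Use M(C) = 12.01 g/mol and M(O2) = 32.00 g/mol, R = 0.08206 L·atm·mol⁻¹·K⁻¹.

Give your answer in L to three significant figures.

n(C) = 25.2 / 12.01 = 2.098 mol
n(O2) = 114 / 32.00 = 3.562 mol
For 2.098 mol C, stoichiometry requires (1/1) × 2.098 = 2.098 mol O2; 3.562 mol is available, so C is limiting.
n(CO2) = (1/1) × 2.098 = 2.098 mol
V(CO2) = nRT/P = 2.098 × 0.08206 × 610.15 / 14.1 = 7.450 L

7.45 L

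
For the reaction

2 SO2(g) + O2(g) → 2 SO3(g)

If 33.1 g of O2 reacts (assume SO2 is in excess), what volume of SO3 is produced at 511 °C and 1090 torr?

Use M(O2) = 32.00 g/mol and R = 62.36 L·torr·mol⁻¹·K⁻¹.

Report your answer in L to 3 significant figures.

92.8 L

n(O2) = 33.10 / 32.00 = 1.034 mol
n(SO3) = (2/1) × 1.034 = 2.068 mol
V = nRT/P = 2.068 × 62.36 × 784.15 / 1090 = 92.77 L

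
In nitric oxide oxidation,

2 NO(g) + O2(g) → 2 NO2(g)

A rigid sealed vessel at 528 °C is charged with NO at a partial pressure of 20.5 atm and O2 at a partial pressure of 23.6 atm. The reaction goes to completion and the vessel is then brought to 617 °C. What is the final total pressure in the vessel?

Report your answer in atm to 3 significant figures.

At constant V, partial pressures at 528 °C are proportional to moles, so apply stoichiometry directly to pressures.
P(O2) required for 20.5 atm of NO = (1/2) × 20.5 = 10.25 atm; available 23.6 atm, so NO is limiting.
P(O2) remaining = 23.6 − (1/2) × 20.5 = 13.35 atm
P(gaseous products) = (2)/2 × 20.5 = 20.50 atm
P_total at 528 °C = 13.35 + 20.50 = 33.85 atm
Scaling to 617 °C: P = 33.85 × 890.15/801.15 = 37.61 atm

37.6 atm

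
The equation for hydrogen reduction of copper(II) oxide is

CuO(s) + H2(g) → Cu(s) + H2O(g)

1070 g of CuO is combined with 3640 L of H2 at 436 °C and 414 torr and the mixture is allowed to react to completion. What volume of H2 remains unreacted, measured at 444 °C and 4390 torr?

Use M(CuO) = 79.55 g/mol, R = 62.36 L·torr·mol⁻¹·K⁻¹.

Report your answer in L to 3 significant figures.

210 L

n(CuO) = 1070 / 79.55 = 13.45 mol
n(H2) = PV/RT = (414 × 3640) / (62.36 × 709.15) = 34.08 mol
For 13.45 mol CuO, stoichiometry requires (1/1) × 13.45 = 13.45 mol H2; 34.08 mol is available, so CuO is limiting.
n(H2) consumed = (1/1) × 13.45 = 13.45 mol; remaining = 34.08 − 13.45 = 20.63 mol
V(H2) = nRT/P = 20.63 × 62.36 × 717.15 / 4390 = 210.2 L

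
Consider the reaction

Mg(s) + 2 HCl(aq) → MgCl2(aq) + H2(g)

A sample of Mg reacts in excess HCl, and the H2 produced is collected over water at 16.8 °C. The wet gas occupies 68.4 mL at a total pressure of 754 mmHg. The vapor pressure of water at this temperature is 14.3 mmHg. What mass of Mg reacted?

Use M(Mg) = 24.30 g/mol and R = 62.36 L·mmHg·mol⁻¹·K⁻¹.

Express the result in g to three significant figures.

0.0680 g

P(H2) = 754 − 14.3 = 739.7 mmHg
n(H2) = PV/RT = (739.7 × 0.06840) / (62.36 × 289.95) = 0.002798 mol
n(Mg) = (1/1) × 0.002798 = 0.002798 mol
m(Mg) = 0.002798 × 24.30 = 0.06799 g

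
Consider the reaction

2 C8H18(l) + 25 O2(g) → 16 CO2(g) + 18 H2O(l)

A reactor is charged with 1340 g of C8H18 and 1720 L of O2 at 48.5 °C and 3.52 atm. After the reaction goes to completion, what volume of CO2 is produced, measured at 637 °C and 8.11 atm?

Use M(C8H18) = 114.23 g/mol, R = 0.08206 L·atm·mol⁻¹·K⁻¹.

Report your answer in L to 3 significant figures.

864 L

n(C8H18) = 1340 / 114.23 = 11.73 mol
n(O2) = PV/RT = (3.52 × 1720) / (0.08206 × 321.65) = 229.4 mol
For 11.73 mol C8H18, stoichiometry requires (25/2) × 11.73 = 146.6 mol O2; 229.4 mol is available, so C8H18 is limiting.
n(CO2) = (16/2) × 11.73 = 93.84 mol
V(CO2) = nRT/P = 93.84 × 0.08206 × 910.15 / 8.11 = 864.2 L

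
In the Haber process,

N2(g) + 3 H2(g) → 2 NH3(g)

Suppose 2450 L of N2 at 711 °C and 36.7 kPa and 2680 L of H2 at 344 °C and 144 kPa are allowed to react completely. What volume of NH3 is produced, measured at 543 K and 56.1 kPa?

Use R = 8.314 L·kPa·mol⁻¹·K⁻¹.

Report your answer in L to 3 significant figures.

1770 L

n(N2) = PV/RT = (36.7 × 2450) / (8.314 × 984.15) = 10.99 mol
n(H2) = PV/RT = (144 × 2680) / (8.314 × 617.15) = 75.21 mol
For 10.99 mol N2, stoichiometry requires (3/1) × 10.99 = 32.97 mol H2; 75.21 mol is available, so N2 is limiting.
n(NH3) = (2/1) × 10.99 = 21.98 mol
V(NH3) = nRT/P = 21.98 × 8.314 × 543 / 56.1 = 1769 L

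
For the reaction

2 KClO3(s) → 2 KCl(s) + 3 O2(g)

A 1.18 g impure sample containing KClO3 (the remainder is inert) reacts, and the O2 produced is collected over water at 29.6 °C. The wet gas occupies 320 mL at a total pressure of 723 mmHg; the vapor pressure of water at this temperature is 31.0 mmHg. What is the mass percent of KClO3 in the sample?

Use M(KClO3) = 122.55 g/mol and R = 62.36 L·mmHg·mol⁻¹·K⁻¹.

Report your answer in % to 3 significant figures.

P(O2) = 723 − 31.0 = 692.0 mmHg
n(O2) = PV/RT = (692.0 × 0.3200) / (62.36 × 302.75) = 0.01173 mol
n(KClO3) = (2/3) × 0.01173 = 0.007820 mol
m(KClO3) = 0.007820 × 122.55 = 0.9583 g
%KClO3 = 0.9583 / 1.18 × 100 = 81.21%

81.2 %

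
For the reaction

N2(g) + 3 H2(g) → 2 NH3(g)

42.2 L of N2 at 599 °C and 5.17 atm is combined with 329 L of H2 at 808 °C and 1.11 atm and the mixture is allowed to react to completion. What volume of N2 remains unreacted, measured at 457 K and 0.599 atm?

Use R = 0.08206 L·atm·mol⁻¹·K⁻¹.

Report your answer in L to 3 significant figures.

105 L

n(N2) = PV/RT = (5.17 × 42.2) / (0.08206 × 872.15) = 3.048 mol
n(H2) = PV/RT = (1.11 × 329) / (0.08206 × 1081.15) = 4.116 mol
For 3.048 mol N2, stoichiometry requires (3/1) × 3.048 = 9.144 mol H2; 4.116 mol is available, so H2 is limiting.
n(N2) consumed = (1/3) × 4.116 = 1.372 mol; remaining = 3.048 − 1.372 = 1.676 mol
V(N2) = nRT/P = 1.676 × 0.08206 × 457 / 0.599 = 104.9 L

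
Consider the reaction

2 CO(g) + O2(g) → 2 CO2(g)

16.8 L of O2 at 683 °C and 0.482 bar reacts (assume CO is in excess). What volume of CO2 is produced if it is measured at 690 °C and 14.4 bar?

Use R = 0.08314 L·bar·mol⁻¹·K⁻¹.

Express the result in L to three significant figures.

n(O2) = PV/RT = (0.482 × 16.8) / (0.08314 × 956.15) = 0.1019 mol
n(CO2) = (2/1) × 0.1019 = 0.2038 mol
V = nRT/P = 0.2038 × 0.08314 × 963.15 / 14.4 = 1.133 L

1.13 L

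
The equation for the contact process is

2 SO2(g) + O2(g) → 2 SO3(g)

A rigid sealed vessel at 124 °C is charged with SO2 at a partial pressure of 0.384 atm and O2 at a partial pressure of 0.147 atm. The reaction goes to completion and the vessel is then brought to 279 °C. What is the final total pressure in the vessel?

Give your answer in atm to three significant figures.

Because the vessel is rigid and T is held at 124 °C, work the stoichiometry in partial pressures (P_i = n_iRT/V).
P(O2) required for 0.384 atm of SO2 = (1/2) × 0.384 = 0.1920 atm; available 0.147 atm, so O2 is limiting.
P(SO2) remaining = 0.384 − (2/1) × 0.147 = 0.09000 atm
P(gaseous products) = (2)/1 × 0.147 = 0.2940 atm
P_total at 124 °C = 0.09000 + 0.2940 = 0.3840 atm
Scaling to 279 °C: P = 0.3840 × 552.15/397.15 = 0.5339 atm

0.534 atm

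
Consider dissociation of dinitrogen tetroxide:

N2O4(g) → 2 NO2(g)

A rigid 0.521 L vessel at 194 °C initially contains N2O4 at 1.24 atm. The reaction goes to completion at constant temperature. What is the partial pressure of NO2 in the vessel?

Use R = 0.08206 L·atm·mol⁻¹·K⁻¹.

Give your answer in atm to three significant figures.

2.48 atm

n(N2O4)₀ = PV/RT = (1.24 × 0.521) / (0.08206 × 467.15) = 0.01685 mol
n(NO2) = (2/1) × 0.01685 = 0.03370 mol
P(NO2) = nRT/V = 0.03370 × 0.08206 × 467.15 / 0.521 = 2.480 atm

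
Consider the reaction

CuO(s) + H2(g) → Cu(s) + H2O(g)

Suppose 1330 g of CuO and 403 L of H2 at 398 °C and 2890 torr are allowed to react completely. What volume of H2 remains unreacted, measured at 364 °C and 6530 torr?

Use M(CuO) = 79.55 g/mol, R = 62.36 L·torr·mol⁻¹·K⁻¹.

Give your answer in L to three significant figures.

67.6 L

n(CuO) = 1330 / 79.55 = 16.72 mol
n(H2) = PV/RT = (2890 × 403) / (62.36 × 671.15) = 27.83 mol
For 16.72 mol CuO, stoichiometry requires (1/1) × 16.72 = 16.72 mol H2; 27.83 mol is available, so CuO is limiting.
n(H2) consumed = (1/1) × 16.72 = 16.72 mol; remaining = 27.83 − 16.72 = 11.11 mol
V(H2) = nRT/P = 11.11 × 62.36 × 637.15 / 6530 = 67.60 L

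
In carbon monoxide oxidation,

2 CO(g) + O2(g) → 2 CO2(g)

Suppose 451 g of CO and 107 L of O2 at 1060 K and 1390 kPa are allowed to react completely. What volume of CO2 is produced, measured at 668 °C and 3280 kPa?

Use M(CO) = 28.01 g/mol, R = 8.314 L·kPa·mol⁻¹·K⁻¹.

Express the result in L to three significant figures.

38.4 L

n(CO) = 451 / 28.01 = 16.10 mol
n(O2) = PV/RT = (1390 × 107) / (8.314 × 1060) = 16.88 mol
For 16.10 mol CO, stoichiometry requires (1/2) × 16.10 = 8.050 mol O2; 16.88 mol is available, so CO is limiting.
n(CO2) = (2/2) × 16.10 = 16.10 mol
V(CO2) = nRT/P = 16.10 × 8.314 × 941.15 / 3280 = 38.41 L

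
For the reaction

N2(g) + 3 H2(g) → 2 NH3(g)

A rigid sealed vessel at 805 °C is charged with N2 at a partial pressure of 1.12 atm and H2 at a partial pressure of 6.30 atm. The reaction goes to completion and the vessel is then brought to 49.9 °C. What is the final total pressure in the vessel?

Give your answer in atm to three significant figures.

1.55 atm

Because the vessel is rigid and T is held at 805 °C, work the stoichiometry in partial pressures (P_i = n_iRT/V).
P(H2) required for 1.12 atm of N2 = (3/1) × 1.12 = 3.360 atm; available 6.30 atm, so N2 is limiting.
P(H2) remaining = 6.30 − (3/1) × 1.12 = 2.940 atm
P(gaseous products) = (2)/1 × 1.12 = 2.240 atm
P_total at 805 °C = 2.940 + 2.240 = 5.180 atm
Scaling to 49.9 °C: P = 5.180 × 323.05/1078.15 = 1.552 atm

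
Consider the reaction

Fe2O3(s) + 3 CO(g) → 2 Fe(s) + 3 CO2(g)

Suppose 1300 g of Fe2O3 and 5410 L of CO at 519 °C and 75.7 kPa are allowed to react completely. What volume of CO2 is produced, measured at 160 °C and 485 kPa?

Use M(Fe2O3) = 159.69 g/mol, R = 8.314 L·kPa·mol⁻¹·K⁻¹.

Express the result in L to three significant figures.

n(Fe2O3) = 1300 / 159.69 = 8.141 mol
n(CO) = PV/RT = (75.7 × 5410) / (8.314 × 792.15) = 62.18 mol
For 8.141 mol Fe2O3, stoichiometry requires (3/1) × 8.141 = 24.42 mol CO; 62.18 mol is available, so Fe2O3 is limiting.
n(CO2) = (3/1) × 8.141 = 24.42 mol
V(CO2) = nRT/P = 24.42 × 8.314 × 433.15 / 485 = 181.3 L

181 L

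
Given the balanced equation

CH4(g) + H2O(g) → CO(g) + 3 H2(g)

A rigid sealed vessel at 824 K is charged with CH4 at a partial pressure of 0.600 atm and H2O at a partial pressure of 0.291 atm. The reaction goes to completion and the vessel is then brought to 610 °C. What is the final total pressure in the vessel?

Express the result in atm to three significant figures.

1.58 atm

With V and T fixed, P_i ∝ n_i, so the mole ratios apply directly to partial pressures at 824 K.
P(H2O) required for 0.600 atm of CH4 = (1/1) × 0.600 = 0.6000 atm; available 0.291 atm, so H2O is limiting.
P(CH4) remaining = 0.600 − (1/1) × 0.291 = 0.3090 atm
P(gaseous products) = (1+3)/1 × 0.291 = 1.164 atm
P_total at 824 K = 0.3090 + 1.164 = 1.473 atm
Scaling to 610 °C: P = 1.473 × 883.15/824 = 1.579 atm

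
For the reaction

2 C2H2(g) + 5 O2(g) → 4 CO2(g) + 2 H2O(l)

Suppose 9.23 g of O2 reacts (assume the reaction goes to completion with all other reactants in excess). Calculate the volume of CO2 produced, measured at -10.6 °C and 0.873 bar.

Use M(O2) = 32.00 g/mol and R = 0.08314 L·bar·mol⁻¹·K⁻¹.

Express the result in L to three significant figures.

n(O2) = 9.230 / 32.00 = 0.2884 mol
n(CO2) = (4/5) × 0.2884 = 0.2307 mol
V = nRT/P = 0.2307 × 0.08314 × 262.55 / 0.873 = 5.768 L

5.77 L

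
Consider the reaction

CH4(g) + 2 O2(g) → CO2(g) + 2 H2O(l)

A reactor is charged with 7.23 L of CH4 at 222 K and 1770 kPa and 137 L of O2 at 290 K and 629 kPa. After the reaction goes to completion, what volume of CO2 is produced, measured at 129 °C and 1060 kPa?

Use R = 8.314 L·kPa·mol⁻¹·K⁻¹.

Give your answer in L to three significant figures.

21.9 L

n(CH4) = PV/RT = (1770 × 7.23) / (8.314 × 222) = 6.933 mol
n(O2) = PV/RT = (629 × 137) / (8.314 × 290) = 35.74 mol
For 6.933 mol CH4, stoichiometry requires (2/1) × 6.933 = 13.87 mol O2; 35.74 mol is available, so CH4 is limiting.
n(CO2) = (1/1) × 6.933 = 6.933 mol
V(CO2) = nRT/P = 6.933 × 8.314 × 402.15 / 1060 = 21.87 L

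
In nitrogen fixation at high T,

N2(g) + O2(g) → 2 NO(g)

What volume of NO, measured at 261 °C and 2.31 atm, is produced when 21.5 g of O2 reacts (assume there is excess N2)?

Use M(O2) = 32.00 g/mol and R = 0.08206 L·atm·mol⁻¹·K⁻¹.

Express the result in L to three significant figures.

n(O2) = 21.50 / 32.00 = 0.6719 mol
n(NO) = (2/1) × 0.6719 = 1.344 mol
V = nRT/P = 1.344 × 0.08206 × 534.15 / 2.31 = 25.50 L

25.5 L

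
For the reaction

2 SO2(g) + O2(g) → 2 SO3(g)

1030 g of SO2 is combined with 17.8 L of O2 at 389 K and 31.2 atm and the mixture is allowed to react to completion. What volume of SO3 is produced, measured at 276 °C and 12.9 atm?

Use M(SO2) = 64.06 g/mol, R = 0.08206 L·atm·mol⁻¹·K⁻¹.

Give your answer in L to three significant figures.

n(SO2) = 1030 / 64.06 = 16.08 mol
n(O2) = PV/RT = (31.2 × 17.8) / (0.08206 × 389) = 17.40 mol
For 16.08 mol SO2, stoichiometry requires (1/2) × 16.08 = 8.040 mol O2; 17.40 mol is available, so SO2 is limiting.
n(SO3) = (2/2) × 16.08 = 16.08 mol
V(SO3) = nRT/P = 16.08 × 0.08206 × 549.15 / 12.9 = 56.17 L

56.2 L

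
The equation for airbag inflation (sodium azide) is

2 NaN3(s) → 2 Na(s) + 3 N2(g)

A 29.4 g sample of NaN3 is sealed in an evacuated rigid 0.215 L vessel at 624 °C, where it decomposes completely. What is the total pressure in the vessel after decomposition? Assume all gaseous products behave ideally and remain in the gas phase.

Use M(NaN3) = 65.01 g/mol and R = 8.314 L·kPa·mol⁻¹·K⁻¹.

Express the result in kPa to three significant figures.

23500 kPa

n(NaN3) = 29.4 / 65.01 = 0.4522 mol
n(gas produced) = (3/2) × 0.4522 = 0.6783 mol
P = nRT/V = 0.6783 × 8.314 × 897.15 / 0.215 = 23530 kPa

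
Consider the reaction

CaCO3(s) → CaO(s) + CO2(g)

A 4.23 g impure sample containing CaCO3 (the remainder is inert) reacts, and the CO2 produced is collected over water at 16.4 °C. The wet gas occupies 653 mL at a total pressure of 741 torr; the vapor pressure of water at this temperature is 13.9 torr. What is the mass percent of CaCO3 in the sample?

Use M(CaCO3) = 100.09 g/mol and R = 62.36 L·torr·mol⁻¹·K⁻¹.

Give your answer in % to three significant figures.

62.2 %

P(CO2) = 741 − 13.9 = 727.1 torr
n(CO2) = PV/RT = (727.1 × 0.6530) / (62.36 × 289.55) = 0.02630 mol
n(CaCO3) = (1/1) × 0.02630 = 0.02630 mol
m(CaCO3) = 0.02630 × 100.09 = 2.632 g
%CaCO3 = 2.632 / 4.23 × 100 = 62.22%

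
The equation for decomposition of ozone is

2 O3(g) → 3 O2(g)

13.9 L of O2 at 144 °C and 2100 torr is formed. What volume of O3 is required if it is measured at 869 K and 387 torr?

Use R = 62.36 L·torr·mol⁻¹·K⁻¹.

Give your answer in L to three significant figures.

n(O2) = PV/RT = (2100 × 13.9) / (62.36 × 417.15) = 1.122 mol
n(O3) = (2/3) × 1.122 = 0.7480 mol
V = nRT/P = 0.7480 × 62.36 × 869 / 387 = 104.7 L

105 L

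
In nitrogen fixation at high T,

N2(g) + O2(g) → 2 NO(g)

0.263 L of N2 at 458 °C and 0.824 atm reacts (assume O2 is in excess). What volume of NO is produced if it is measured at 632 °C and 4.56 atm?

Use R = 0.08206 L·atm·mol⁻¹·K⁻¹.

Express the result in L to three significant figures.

0.118 L

n(N2) = PV/RT = (0.824 × 0.263) / (0.08206 × 731.15) = 0.003612 mol
n(NO) = (2/1) × 0.003612 = 0.007224 mol
V = nRT/P = 0.007224 × 0.08206 × 905.15 / 4.56 = 0.1177 L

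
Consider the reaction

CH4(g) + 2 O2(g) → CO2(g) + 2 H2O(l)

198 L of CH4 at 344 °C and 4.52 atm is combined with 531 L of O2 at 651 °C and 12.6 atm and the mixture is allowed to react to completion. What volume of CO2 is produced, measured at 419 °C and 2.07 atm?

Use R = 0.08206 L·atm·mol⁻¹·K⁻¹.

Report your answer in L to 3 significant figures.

n(CH4) = PV/RT = (4.52 × 198) / (0.08206 × 617.15) = 17.67 mol
n(O2) = PV/RT = (12.6 × 531) / (0.08206 × 924.15) = 88.22 mol
For 17.67 mol CH4, stoichiometry requires (2/1) × 17.67 = 35.34 mol O2; 88.22 mol is available, so CH4 is limiting.
n(CO2) = (1/1) × 17.67 = 17.67 mol
V(CO2) = nRT/P = 17.67 × 0.08206 × 692.15 / 2.07 = 484.8 L

485 L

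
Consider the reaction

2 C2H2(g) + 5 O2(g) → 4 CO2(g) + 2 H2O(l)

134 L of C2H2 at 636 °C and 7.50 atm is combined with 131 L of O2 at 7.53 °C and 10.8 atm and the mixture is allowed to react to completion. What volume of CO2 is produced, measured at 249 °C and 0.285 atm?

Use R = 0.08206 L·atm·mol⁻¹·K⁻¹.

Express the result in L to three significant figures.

n(C2H2) = PV/RT = (7.50 × 134) / (0.08206 × 909.15) = 13.47 mol
n(O2) = PV/RT = (10.8 × 131) / (0.08206 × 280.68) = 61.43 mol
For 13.47 mol C2H2, stoichiometry requires (5/2) × 13.47 = 33.68 mol O2; 61.43 mol is available, so C2H2 is limiting.
n(CO2) = (4/2) × 13.47 = 26.94 mol
V(CO2) = nRT/P = 26.94 × 0.08206 × 522.15 / 0.285 = 4050 L

4050 L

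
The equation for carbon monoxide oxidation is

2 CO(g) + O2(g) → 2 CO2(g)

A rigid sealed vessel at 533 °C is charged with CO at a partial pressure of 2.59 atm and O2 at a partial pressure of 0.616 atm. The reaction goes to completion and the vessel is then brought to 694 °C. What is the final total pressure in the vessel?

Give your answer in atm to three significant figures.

3.11 atm

Because the vessel is rigid and T is held at 533 °C, work the stoichiometry in partial pressures (P_i = n_iRT/V).
P(O2) required for 2.59 atm of CO = (1/2) × 2.59 = 1.295 atm; available 0.616 atm, so O2 is limiting.
P(CO) remaining = 2.59 − (2/1) × 0.616 = 1.358 atm
P(gaseous products) = (2)/1 × 0.616 = 1.232 atm
P_total at 533 °C = 1.358 + 1.232 = 2.590 atm
Scaling to 694 °C: P = 2.590 × 967.15/806.15 = 3.107 atm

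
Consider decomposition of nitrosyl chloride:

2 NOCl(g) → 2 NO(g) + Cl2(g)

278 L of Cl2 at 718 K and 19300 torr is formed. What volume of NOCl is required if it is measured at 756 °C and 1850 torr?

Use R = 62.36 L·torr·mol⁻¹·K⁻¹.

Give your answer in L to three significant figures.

8310 L

n(Cl2) = PV/RT = (19300 × 278) / (62.36 × 718) = 119.8 mol
n(NOCl) = (2/1) × 119.8 = 239.6 mol
V = nRT/P = 239.6 × 62.36 × 1029.15 / 1850 = 8312 L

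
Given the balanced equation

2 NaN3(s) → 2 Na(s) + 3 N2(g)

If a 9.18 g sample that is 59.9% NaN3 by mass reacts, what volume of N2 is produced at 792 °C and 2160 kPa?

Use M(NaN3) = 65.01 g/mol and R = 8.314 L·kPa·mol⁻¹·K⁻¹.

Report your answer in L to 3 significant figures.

mass of NaN3 = 9.18 × 59.9/100 = 5.499 g
n(NaN3) = 5.499 / 65.01 = 0.08459 mol
n(N2) = (3/2) × 0.08459 = 0.1269 mol
V = nRT/P = 0.1269 × 8.314 × 1065.15 / 2160 = 0.5203 L

0.520 L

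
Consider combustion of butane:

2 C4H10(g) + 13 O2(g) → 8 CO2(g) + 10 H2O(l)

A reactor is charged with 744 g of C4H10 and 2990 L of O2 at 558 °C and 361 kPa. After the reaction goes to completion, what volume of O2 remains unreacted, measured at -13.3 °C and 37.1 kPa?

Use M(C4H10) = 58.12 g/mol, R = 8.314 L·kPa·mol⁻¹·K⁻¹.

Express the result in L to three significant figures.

4250 L

n(C4H10) = 744 / 58.12 = 12.80 mol
n(O2) = PV/RT = (361 × 2990) / (8.314 × 831.15) = 156.2 mol
For 12.80 mol C4H10, stoichiometry requires (13/2) × 12.80 = 83.20 mol O2; 156.2 mol is available, so C4H10 is limiting.
n(O2) consumed = (13/2) × 12.80 = 83.20 mol; remaining = 156.2 − 83.20 = 73.00 mol
V(O2) = nRT/P = 73.00 × 8.314 × 259.85 / 37.1 = 4251 L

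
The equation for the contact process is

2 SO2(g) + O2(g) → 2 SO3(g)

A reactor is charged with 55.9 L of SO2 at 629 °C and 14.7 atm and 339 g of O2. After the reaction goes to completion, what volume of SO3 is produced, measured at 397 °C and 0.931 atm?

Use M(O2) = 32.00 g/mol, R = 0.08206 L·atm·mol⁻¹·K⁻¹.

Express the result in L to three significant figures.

656 L

n(SO2) = PV/RT = (14.7 × 55.9) / (0.08206 × 902.15) = 11.10 mol
n(O2) = 339 / 32.00 = 10.59 mol
For 11.10 mol SO2, stoichiometry requires (1/2) × 11.10 = 5.550 mol O2; 10.59 mol is available, so SO2 is limiting.
n(SO3) = (2/2) × 11.10 = 11.10 mol
V(SO3) = nRT/P = 11.10 × 0.08206 × 670.15 / 0.931 = 655.7 L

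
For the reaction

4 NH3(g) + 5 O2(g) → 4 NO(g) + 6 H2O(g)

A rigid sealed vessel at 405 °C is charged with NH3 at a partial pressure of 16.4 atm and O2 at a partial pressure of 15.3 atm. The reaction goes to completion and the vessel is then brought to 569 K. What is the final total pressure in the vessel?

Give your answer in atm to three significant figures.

Because the vessel is rigid and T is held at 405 °C, work the stoichiometry in partial pressures (P_i = n_iRT/V).
P(O2) required for 16.4 atm of NH3 = (5/4) × 16.4 = 20.50 atm; available 15.3 atm, so O2 is limiting.
P(NH3) remaining = 16.4 − (4/5) × 15.3 = 4.160 atm
P(gaseous products) = (4+6)/5 × 15.3 = 30.60 atm
P_total at 405 °C = 4.160 + 30.60 = 34.76 atm
Scaling to 569 K: P = 34.76 × 569/678.15 = 29.17 atm

29.2 atm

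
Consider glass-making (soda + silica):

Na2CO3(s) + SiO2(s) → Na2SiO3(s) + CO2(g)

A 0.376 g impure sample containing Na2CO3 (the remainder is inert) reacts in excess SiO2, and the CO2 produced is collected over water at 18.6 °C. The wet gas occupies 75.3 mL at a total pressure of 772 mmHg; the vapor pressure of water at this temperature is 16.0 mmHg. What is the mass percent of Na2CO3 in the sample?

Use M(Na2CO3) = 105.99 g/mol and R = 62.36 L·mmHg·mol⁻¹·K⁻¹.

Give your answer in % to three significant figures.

88.2 %

P(CO2) = 772 − 16.0 = 756.0 mmHg
n(CO2) = PV/RT = (756.0 × 0.07530) / (62.36 × 291.75) = 0.003129 mol
n(Na2CO3) = (1/1) × 0.003129 = 0.003129 mol
m(Na2CO3) = 0.003129 × 105.99 = 0.3316 g
%Na2CO3 = 0.3316 / 0.376 × 100 = 88.19%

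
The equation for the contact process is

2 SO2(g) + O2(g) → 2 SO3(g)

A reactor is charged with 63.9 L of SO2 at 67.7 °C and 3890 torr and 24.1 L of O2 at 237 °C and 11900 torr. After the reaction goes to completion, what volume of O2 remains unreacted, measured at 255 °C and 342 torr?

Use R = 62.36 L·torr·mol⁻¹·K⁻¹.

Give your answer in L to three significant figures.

305 L

n(SO2) = PV/RT = (3890 × 63.9) / (62.36 × 340.85) = 11.69 mol
n(O2) = PV/RT = (11900 × 24.1) / (62.36 × 510.15) = 9.015 mol
For 11.69 mol SO2, stoichiometry requires (1/2) × 11.69 = 5.845 mol O2; 9.015 mol is available, so SO2 is limiting.
n(O2) consumed = (1/2) × 11.69 = 5.845 mol; remaining = 9.015 − 5.845 = 3.170 mol
V(O2) = nRT/P = 3.170 × 62.36 × 528.15 / 342 = 305.3 L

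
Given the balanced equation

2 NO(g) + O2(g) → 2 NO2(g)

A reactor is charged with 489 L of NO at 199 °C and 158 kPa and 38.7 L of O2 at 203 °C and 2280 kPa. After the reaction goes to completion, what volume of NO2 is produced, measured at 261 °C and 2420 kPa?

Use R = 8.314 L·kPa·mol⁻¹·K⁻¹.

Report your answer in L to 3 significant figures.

n(NO) = PV/RT = (158 × 489) / (8.314 × 472.15) = 19.68 mol
n(O2) = PV/RT = (2280 × 38.7) / (8.314 × 476.15) = 22.29 mol
For 19.68 mol NO, stoichiometry requires (1/2) × 19.68 = 9.840 mol O2; 22.29 mol is available, so NO is limiting.
n(NO2) = (2/2) × 19.68 = 19.68 mol
V(NO2) = nRT/P = 19.68 × 8.314 × 534.15 / 2420 = 36.11 L

36.1 L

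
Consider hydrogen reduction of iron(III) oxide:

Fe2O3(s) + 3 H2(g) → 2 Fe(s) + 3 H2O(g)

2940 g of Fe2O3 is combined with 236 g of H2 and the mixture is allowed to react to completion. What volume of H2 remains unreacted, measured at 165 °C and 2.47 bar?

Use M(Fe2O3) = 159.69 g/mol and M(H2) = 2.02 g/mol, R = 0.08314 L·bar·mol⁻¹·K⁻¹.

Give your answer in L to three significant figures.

n(Fe2O3) = 2940 / 159.69 = 18.41 mol
n(H2) = 236 / 2.02 = 116.8 mol
For 18.41 mol Fe2O3, stoichiometry requires (3/1) × 18.41 = 55.23 mol H2; 116.8 mol is available, so Fe2O3 is limiting.
n(H2) consumed = (3/1) × 18.41 = 55.23 mol; remaining = 116.8 − 55.23 = 61.57 mol
V(H2) = nRT/P = 61.57 × 0.08314 × 438.15 / 2.47 = 908.0 L

908 L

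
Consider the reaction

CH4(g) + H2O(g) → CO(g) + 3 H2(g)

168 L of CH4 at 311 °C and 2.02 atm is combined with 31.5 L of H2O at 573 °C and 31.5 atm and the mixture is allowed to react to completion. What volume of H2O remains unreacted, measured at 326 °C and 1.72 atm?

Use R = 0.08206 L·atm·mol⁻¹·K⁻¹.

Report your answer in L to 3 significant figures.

206 L

n(CH4) = PV/RT = (2.02 × 168) / (0.08206 × 584.15) = 7.080 mol
n(H2O) = PV/RT = (31.5 × 31.5) / (0.08206 × 846.15) = 14.29 mol
For 7.080 mol CH4, stoichiometry requires (1/1) × 7.080 = 7.080 mol H2O; 14.29 mol is available, so CH4 is limiting.
n(H2O) consumed = (1/1) × 7.080 = 7.080 mol; remaining = 14.29 − 7.080 = 7.210 mol
V(H2O) = nRT/P = 7.210 × 0.08206 × 599.15 / 1.72 = 206.1 L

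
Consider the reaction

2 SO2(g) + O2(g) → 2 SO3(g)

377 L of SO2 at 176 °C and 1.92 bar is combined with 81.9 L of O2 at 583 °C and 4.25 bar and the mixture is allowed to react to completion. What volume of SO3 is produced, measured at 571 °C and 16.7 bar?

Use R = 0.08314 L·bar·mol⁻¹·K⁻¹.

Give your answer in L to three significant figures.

n(SO2) = PV/RT = (1.92 × 377) / (0.08314 × 449.15) = 19.38 mol
n(O2) = PV/RT = (4.25 × 81.9) / (0.08314 × 856.15) = 4.890 mol
For 19.38 mol SO2, stoichiometry requires (1/2) × 19.38 = 9.690 mol O2; 4.890 mol is available, so O2 is limiting.
n(SO3) = (2/1) × 4.890 = 9.780 mol
V(SO3) = nRT/P = 9.780 × 0.08314 × 844.15 / 16.7 = 41.10 L

41.1 L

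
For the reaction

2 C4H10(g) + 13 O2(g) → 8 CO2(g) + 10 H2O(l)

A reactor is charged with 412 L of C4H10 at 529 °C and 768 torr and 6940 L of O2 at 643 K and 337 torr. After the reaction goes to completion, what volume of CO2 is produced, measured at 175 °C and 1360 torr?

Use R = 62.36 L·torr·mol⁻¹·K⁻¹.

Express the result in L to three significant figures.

n(C4H10) = PV/RT = (768 × 412) / (62.36 × 802.15) = 6.326 mol
n(O2) = PV/RT = (337 × 6940) / (62.36 × 643) = 58.33 mol
For 6.326 mol C4H10, stoichiometry requires (13/2) × 6.326 = 41.12 mol O2; 58.33 mol is available, so C4H10 is limiting.
n(CO2) = (8/2) × 6.326 = 25.30 mol
V(CO2) = nRT/P = 25.30 × 62.36 × 448.15 / 1360 = 519.9 L

520 L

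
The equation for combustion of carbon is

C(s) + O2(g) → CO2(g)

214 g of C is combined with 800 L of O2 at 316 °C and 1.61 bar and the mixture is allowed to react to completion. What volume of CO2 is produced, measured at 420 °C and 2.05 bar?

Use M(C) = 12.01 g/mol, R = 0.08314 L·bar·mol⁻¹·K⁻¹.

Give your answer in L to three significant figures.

n(C) = 214 / 12.01 = 17.82 mol
n(O2) = PV/RT = (1.61 × 800) / (0.08314 × 589.15) = 26.30 mol
For 17.82 mol C, stoichiometry requires (1/1) × 17.82 = 17.82 mol O2; 26.30 mol is available, so C is limiting.
n(CO2) = (1/1) × 17.82 = 17.82 mol
V(CO2) = nRT/P = 17.82 × 0.08314 × 693.15 / 2.05 = 500.9 L

501 L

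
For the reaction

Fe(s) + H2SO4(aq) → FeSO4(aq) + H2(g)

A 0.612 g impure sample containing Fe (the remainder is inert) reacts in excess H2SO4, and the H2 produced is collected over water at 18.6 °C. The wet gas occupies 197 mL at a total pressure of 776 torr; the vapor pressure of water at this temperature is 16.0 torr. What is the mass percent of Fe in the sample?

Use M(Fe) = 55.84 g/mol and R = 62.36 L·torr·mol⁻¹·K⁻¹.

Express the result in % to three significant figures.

P(H2) = 776 − 16.0 = 760.0 torr
n(H2) = PV/RT = (760.0 × 0.1970) / (62.36 × 291.75) = 0.008229 mol
n(Fe) = (1/1) × 0.008229 = 0.008229 mol
m(Fe) = 0.008229 × 55.84 = 0.4595 g
%Fe = 0.4595 / 0.612 × 100 = 75.08%

75.1 %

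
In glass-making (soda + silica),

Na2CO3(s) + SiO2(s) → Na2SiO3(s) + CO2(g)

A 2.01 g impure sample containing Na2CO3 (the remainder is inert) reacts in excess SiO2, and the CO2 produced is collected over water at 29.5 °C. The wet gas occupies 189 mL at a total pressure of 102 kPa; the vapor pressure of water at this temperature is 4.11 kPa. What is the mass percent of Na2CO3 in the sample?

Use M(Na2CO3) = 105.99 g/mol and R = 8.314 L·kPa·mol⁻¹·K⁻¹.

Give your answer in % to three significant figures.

P(CO2) = 102 − 4.11 = 97.89 kPa
n(CO2) = PV/RT = (97.89 × 0.1890) / (8.314 × 302.65) = 0.007353 mol
n(Na2CO3) = (1/1) × 0.007353 = 0.007353 mol
m(Na2CO3) = 0.007353 × 105.99 = 0.7793 g
%Na2CO3 = 0.7793 / 2.01 × 100 = 38.77%

38.8 %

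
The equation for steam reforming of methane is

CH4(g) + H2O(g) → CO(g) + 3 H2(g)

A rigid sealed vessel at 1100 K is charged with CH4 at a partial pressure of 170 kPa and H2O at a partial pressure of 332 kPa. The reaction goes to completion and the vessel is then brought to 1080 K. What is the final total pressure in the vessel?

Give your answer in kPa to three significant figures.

827 kPa

Because the vessel is rigid and T is held at 1100 K, work the stoichiometry in partial pressures (P_i = n_iRT/V).
P(H2O) required for 170 kPa of CH4 = (1/1) × 170 = 170.0 kPa; available 332 kPa, so CH4 is limiting.
P(H2O) remaining = 332 − (1/1) × 170 = 162.0 kPa
P(gaseous products) = (1+3)/1 × 170 = 680.0 kPa
P_total at 1100 K = 162.0 + 680.0 = 842.0 kPa
Scaling to 1080 K: P = 842.0 × 1080/1100 = 826.7 kPa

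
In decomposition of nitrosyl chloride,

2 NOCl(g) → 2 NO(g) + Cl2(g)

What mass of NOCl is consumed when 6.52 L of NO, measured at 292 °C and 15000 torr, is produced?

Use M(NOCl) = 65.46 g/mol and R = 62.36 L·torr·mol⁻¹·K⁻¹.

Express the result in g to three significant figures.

n(NO) = PV/RT = (15000 × 6.52) / (62.36 × 565.15) = 2.775 mol
n(NOCl) = (2/2) × 2.775 = 2.775 mol
m(NOCl) = 2.775 × 65.46 = 181.7 g

182 g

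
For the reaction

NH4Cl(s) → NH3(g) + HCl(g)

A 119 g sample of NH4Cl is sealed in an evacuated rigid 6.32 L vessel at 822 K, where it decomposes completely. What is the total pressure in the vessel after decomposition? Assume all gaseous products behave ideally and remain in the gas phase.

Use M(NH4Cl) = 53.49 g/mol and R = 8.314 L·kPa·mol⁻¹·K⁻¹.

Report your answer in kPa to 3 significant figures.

n(NH4Cl) = 119 / 53.49 = 2.225 mol
n(gas produced) = (2/1) × 2.225 = 4.450 mol
P = nRT/V = 4.450 × 8.314 × 822 / 6.32 = 4812 kPa

4810 kPa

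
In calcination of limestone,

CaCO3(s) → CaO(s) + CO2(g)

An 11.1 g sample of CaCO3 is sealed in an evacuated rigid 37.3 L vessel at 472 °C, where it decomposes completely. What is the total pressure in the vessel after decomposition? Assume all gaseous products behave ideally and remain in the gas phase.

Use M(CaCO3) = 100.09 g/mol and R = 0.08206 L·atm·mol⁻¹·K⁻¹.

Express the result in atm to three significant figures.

0.182 atm

n(CaCO3) = 11.1 / 100.09 = 0.1109 mol
n(gas produced) = (1/1) × 0.1109 = 0.1109 mol
P = nRT/V = 0.1109 × 0.08206 × 745.15 / 37.3 = 0.1818 atm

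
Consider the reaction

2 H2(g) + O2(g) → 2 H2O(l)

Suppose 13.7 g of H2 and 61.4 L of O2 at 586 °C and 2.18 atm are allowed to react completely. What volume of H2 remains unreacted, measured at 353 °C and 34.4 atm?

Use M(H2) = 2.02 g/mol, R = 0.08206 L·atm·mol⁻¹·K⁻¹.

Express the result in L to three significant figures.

4.46 L

n(H2) = 13.7 / 2.02 = 6.782 mol
n(O2) = PV/RT = (2.18 × 61.4) / (0.08206 × 859.15) = 1.899 mol
For 6.782 mol H2, stoichiometry requires (1/2) × 6.782 = 3.391 mol O2; 1.899 mol is available, so O2 is limiting.
n(H2) consumed = (2/1) × 1.899 = 3.798 mol; remaining = 6.782 − 3.798 = 2.984 mol
V(H2) = nRT/P = 2.984 × 0.08206 × 626.15 / 34.4 = 4.457 L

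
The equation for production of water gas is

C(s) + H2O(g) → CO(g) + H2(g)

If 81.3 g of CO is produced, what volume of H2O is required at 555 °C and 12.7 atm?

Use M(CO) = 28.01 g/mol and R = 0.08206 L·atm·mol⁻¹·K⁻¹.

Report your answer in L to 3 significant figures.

15.5 L

n(CO) = 81.30 / 28.01 = 2.903 mol
n(H2O) = (1/1) × 2.903 = 2.903 mol
V = nRT/P = 2.903 × 0.08206 × 828.15 / 12.7 = 15.53 L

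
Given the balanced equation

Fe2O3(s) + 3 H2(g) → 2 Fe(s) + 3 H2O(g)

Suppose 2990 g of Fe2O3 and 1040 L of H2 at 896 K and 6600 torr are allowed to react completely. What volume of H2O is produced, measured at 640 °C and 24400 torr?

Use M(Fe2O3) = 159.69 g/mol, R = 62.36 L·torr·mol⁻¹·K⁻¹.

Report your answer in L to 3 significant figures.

131 L

n(Fe2O3) = 2990 / 159.69 = 18.72 mol
n(H2) = PV/RT = (6600 × 1040) / (62.36 × 896) = 122.8 mol
For 18.72 mol Fe2O3, stoichiometry requires (3/1) × 18.72 = 56.16 mol H2; 122.8 mol is available, so Fe2O3 is limiting.
n(H2O) = (3/1) × 18.72 = 56.16 mol
V(H2O) = nRT/P = 56.16 × 62.36 × 913.15 / 24400 = 131.1 L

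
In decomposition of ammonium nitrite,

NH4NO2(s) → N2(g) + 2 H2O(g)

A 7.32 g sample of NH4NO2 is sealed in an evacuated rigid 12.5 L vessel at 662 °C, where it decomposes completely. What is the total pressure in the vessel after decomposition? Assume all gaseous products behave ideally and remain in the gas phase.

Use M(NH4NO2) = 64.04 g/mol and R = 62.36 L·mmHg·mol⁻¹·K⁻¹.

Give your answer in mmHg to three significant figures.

n(NH4NO2) = 7.32 / 64.04 = 0.1143 mol
n(gas produced) = (3/1) × 0.1143 = 0.3429 mol
P = nRT/V = 0.3429 × 62.36 × 935.15 / 12.5 = 1600 mmHg

1600 mmHg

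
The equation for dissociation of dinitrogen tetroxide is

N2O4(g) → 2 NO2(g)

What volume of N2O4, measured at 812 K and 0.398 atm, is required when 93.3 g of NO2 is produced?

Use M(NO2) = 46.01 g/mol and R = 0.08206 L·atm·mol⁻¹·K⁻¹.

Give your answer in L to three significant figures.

n(NO2) = 93.30 / 46.01 = 2.028 mol
n(N2O4) = (1/2) × 2.028 = 1.014 mol
V = nRT/P = 1.014 × 0.08206 × 812 / 0.398 = 169.8 L

170 L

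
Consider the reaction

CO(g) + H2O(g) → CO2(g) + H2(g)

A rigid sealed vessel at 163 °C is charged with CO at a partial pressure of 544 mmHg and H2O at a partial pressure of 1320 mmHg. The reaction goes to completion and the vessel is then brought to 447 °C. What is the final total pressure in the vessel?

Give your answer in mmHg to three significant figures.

Because the vessel is rigid and T is held at 163 °C, work the stoichiometry in partial pressures (P_i = n_iRT/V).
P(H2O) required for 544 mmHg of CO = (1/1) × 544 = 544.0 mmHg; available 1320 mmHg, so CO is limiting.
P(H2O) remaining = 1320 − (1/1) × 544 = 776.0 mmHg
P(gaseous products) = (1+1)/1 × 544 = 1088 mmHg
P_total at 163 °C = 776.0 + 1088 = 1864 mmHg
Scaling to 447 °C: P = 1864 × 720.15/436.15 = 3078 mmHg

3080 mmHg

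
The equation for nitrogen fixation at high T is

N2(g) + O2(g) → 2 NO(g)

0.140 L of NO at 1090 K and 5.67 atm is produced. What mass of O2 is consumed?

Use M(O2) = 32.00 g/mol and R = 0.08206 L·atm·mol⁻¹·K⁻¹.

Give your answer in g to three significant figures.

n(NO) = PV/RT = (5.67 × 0.140) / (0.08206 × 1090) = 0.008875 mol
n(O2) = (1/2) × 0.008875 = 0.004437 mol
m(O2) = 0.004437 × 32.00 = 0.1420 g

0.142 g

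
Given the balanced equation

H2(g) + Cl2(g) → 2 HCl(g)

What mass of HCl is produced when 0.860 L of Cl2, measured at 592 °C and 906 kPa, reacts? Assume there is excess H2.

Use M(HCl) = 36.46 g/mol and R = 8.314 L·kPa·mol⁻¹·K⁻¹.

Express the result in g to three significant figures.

n(Cl2) = PV/RT = (906 × 0.860) / (8.314 × 865.15) = 0.1083 mol
n(HCl) = (2/1) × 0.1083 = 0.2166 mol
m(HCl) = 0.2166 × 36.46 = 7.897 g

7.90 g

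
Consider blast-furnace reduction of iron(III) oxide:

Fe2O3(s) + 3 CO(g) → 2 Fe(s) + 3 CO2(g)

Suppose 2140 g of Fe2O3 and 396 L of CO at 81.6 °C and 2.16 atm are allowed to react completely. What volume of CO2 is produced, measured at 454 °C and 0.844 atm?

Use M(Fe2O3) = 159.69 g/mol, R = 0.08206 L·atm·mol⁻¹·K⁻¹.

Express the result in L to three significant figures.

2080 L

n(Fe2O3) = 2140 / 159.69 = 13.40 mol
n(CO) = PV/RT = (2.16 × 396) / (0.08206 × 354.75) = 29.38 mol
For 13.40 mol Fe2O3, stoichiometry requires (3/1) × 13.40 = 40.20 mol CO; 29.38 mol is available, so CO is limiting.
n(CO2) = (3/3) × 29.38 = 29.38 mol
V(CO2) = nRT/P = 29.38 × 0.08206 × 727.15 / 0.844 = 2077 L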